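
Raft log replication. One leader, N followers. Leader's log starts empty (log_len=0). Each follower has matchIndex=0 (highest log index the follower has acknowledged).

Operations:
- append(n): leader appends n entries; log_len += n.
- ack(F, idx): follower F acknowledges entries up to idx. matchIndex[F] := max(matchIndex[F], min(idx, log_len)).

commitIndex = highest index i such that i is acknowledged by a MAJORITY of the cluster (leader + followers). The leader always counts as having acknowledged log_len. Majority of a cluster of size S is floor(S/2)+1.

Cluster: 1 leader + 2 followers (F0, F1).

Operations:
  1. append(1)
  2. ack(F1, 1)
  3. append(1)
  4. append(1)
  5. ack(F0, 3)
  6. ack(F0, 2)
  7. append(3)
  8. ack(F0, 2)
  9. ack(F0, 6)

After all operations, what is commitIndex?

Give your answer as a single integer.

Answer: 6

Derivation:
Op 1: append 1 -> log_len=1
Op 2: F1 acks idx 1 -> match: F0=0 F1=1; commitIndex=1
Op 3: append 1 -> log_len=2
Op 4: append 1 -> log_len=3
Op 5: F0 acks idx 3 -> match: F0=3 F1=1; commitIndex=3
Op 6: F0 acks idx 2 -> match: F0=3 F1=1; commitIndex=3
Op 7: append 3 -> log_len=6
Op 8: F0 acks idx 2 -> match: F0=3 F1=1; commitIndex=3
Op 9: F0 acks idx 6 -> match: F0=6 F1=1; commitIndex=6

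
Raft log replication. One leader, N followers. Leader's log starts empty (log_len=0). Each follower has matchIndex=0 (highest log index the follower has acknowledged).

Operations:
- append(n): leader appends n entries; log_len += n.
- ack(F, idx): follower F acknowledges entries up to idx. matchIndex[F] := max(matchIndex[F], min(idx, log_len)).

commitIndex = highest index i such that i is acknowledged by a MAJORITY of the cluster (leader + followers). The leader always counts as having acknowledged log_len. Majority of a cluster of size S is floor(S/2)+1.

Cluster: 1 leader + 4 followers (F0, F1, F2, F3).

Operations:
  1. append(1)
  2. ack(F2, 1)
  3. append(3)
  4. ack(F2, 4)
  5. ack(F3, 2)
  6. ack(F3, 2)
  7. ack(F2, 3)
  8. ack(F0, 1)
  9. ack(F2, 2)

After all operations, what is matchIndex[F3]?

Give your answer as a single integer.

Answer: 2

Derivation:
Op 1: append 1 -> log_len=1
Op 2: F2 acks idx 1 -> match: F0=0 F1=0 F2=1 F3=0; commitIndex=0
Op 3: append 3 -> log_len=4
Op 4: F2 acks idx 4 -> match: F0=0 F1=0 F2=4 F3=0; commitIndex=0
Op 5: F3 acks idx 2 -> match: F0=0 F1=0 F2=4 F3=2; commitIndex=2
Op 6: F3 acks idx 2 -> match: F0=0 F1=0 F2=4 F3=2; commitIndex=2
Op 7: F2 acks idx 3 -> match: F0=0 F1=0 F2=4 F3=2; commitIndex=2
Op 8: F0 acks idx 1 -> match: F0=1 F1=0 F2=4 F3=2; commitIndex=2
Op 9: F2 acks idx 2 -> match: F0=1 F1=0 F2=4 F3=2; commitIndex=2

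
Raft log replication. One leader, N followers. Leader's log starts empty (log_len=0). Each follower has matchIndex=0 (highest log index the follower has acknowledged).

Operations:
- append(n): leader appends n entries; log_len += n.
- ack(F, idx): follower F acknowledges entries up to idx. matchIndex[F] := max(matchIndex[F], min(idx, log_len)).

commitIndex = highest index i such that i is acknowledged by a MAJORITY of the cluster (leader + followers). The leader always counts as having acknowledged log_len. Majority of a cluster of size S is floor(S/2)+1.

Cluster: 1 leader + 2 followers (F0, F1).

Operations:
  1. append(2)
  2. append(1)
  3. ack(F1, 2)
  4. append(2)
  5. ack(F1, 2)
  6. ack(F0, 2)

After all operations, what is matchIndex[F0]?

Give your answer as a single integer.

Op 1: append 2 -> log_len=2
Op 2: append 1 -> log_len=3
Op 3: F1 acks idx 2 -> match: F0=0 F1=2; commitIndex=2
Op 4: append 2 -> log_len=5
Op 5: F1 acks idx 2 -> match: F0=0 F1=2; commitIndex=2
Op 6: F0 acks idx 2 -> match: F0=2 F1=2; commitIndex=2

Answer: 2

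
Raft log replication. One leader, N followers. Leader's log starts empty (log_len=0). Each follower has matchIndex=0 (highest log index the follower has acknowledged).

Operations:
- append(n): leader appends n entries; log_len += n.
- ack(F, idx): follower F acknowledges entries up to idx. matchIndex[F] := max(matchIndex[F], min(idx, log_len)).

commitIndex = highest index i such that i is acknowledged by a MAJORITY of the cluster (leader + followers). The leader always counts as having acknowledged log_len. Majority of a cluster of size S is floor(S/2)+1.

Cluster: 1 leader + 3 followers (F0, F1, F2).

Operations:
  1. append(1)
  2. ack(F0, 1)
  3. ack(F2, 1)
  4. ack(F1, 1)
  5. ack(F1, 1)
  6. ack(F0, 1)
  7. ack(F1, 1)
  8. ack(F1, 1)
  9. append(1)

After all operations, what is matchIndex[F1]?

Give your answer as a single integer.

Answer: 1

Derivation:
Op 1: append 1 -> log_len=1
Op 2: F0 acks idx 1 -> match: F0=1 F1=0 F2=0; commitIndex=0
Op 3: F2 acks idx 1 -> match: F0=1 F1=0 F2=1; commitIndex=1
Op 4: F1 acks idx 1 -> match: F0=1 F1=1 F2=1; commitIndex=1
Op 5: F1 acks idx 1 -> match: F0=1 F1=1 F2=1; commitIndex=1
Op 6: F0 acks idx 1 -> match: F0=1 F1=1 F2=1; commitIndex=1
Op 7: F1 acks idx 1 -> match: F0=1 F1=1 F2=1; commitIndex=1
Op 8: F1 acks idx 1 -> match: F0=1 F1=1 F2=1; commitIndex=1
Op 9: append 1 -> log_len=2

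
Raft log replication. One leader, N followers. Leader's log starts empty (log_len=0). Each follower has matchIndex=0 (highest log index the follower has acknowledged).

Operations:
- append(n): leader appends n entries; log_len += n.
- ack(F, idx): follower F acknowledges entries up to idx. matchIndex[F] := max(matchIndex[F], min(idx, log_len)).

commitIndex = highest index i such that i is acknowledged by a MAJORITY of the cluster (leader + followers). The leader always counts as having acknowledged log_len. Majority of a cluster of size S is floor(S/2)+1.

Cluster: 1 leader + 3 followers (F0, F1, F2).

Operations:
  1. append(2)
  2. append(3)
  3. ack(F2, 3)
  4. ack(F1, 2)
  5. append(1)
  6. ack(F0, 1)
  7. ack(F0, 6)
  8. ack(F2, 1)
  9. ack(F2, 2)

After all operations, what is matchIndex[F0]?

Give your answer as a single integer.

Op 1: append 2 -> log_len=2
Op 2: append 3 -> log_len=5
Op 3: F2 acks idx 3 -> match: F0=0 F1=0 F2=3; commitIndex=0
Op 4: F1 acks idx 2 -> match: F0=0 F1=2 F2=3; commitIndex=2
Op 5: append 1 -> log_len=6
Op 6: F0 acks idx 1 -> match: F0=1 F1=2 F2=3; commitIndex=2
Op 7: F0 acks idx 6 -> match: F0=6 F1=2 F2=3; commitIndex=3
Op 8: F2 acks idx 1 -> match: F0=6 F1=2 F2=3; commitIndex=3
Op 9: F2 acks idx 2 -> match: F0=6 F1=2 F2=3; commitIndex=3

Answer: 6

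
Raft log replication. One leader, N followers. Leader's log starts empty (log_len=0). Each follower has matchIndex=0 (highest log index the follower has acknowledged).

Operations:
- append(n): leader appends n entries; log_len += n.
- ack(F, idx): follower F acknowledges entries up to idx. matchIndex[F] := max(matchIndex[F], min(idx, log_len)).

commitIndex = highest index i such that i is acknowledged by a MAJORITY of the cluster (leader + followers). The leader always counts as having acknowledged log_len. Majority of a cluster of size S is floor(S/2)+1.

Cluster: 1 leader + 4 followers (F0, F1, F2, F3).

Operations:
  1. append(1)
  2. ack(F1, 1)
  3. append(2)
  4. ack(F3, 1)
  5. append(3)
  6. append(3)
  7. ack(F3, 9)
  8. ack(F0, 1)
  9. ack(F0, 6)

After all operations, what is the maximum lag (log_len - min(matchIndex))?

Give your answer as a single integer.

Op 1: append 1 -> log_len=1
Op 2: F1 acks idx 1 -> match: F0=0 F1=1 F2=0 F3=0; commitIndex=0
Op 3: append 2 -> log_len=3
Op 4: F3 acks idx 1 -> match: F0=0 F1=1 F2=0 F3=1; commitIndex=1
Op 5: append 3 -> log_len=6
Op 6: append 3 -> log_len=9
Op 7: F3 acks idx 9 -> match: F0=0 F1=1 F2=0 F3=9; commitIndex=1
Op 8: F0 acks idx 1 -> match: F0=1 F1=1 F2=0 F3=9; commitIndex=1
Op 9: F0 acks idx 6 -> match: F0=6 F1=1 F2=0 F3=9; commitIndex=6

Answer: 9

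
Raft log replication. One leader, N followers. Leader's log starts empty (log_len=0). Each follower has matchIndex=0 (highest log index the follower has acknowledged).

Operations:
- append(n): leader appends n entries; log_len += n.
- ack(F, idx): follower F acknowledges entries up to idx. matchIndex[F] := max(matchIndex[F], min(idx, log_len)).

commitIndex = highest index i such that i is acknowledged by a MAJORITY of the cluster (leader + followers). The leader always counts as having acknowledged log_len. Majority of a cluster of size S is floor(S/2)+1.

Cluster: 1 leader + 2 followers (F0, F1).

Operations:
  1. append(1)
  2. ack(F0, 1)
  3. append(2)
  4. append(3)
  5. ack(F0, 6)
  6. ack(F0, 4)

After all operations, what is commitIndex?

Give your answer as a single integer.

Answer: 6

Derivation:
Op 1: append 1 -> log_len=1
Op 2: F0 acks idx 1 -> match: F0=1 F1=0; commitIndex=1
Op 3: append 2 -> log_len=3
Op 4: append 3 -> log_len=6
Op 5: F0 acks idx 6 -> match: F0=6 F1=0; commitIndex=6
Op 6: F0 acks idx 4 -> match: F0=6 F1=0; commitIndex=6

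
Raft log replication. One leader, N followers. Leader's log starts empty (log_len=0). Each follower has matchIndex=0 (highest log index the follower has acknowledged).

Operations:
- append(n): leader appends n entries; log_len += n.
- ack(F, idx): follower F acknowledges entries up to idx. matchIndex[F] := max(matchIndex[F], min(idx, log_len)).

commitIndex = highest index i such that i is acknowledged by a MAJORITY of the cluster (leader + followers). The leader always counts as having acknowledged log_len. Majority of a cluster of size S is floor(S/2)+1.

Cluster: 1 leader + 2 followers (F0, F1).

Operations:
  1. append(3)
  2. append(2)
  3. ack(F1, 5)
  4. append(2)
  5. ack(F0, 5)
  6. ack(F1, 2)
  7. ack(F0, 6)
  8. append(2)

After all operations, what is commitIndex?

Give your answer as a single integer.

Op 1: append 3 -> log_len=3
Op 2: append 2 -> log_len=5
Op 3: F1 acks idx 5 -> match: F0=0 F1=5; commitIndex=5
Op 4: append 2 -> log_len=7
Op 5: F0 acks idx 5 -> match: F0=5 F1=5; commitIndex=5
Op 6: F1 acks idx 2 -> match: F0=5 F1=5; commitIndex=5
Op 7: F0 acks idx 6 -> match: F0=6 F1=5; commitIndex=6
Op 8: append 2 -> log_len=9

Answer: 6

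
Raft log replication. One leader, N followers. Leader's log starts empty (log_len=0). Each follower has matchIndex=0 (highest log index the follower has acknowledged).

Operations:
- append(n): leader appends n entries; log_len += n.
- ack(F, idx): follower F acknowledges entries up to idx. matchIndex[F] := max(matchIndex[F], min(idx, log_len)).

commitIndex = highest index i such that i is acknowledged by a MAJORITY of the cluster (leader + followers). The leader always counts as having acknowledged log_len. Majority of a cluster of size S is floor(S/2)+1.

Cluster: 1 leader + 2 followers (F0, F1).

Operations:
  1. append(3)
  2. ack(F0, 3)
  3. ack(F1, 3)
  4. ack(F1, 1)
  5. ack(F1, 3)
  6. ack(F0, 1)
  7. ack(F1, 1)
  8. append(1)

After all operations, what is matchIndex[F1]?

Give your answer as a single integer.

Answer: 3

Derivation:
Op 1: append 3 -> log_len=3
Op 2: F0 acks idx 3 -> match: F0=3 F1=0; commitIndex=3
Op 3: F1 acks idx 3 -> match: F0=3 F1=3; commitIndex=3
Op 4: F1 acks idx 1 -> match: F0=3 F1=3; commitIndex=3
Op 5: F1 acks idx 3 -> match: F0=3 F1=3; commitIndex=3
Op 6: F0 acks idx 1 -> match: F0=3 F1=3; commitIndex=3
Op 7: F1 acks idx 1 -> match: F0=3 F1=3; commitIndex=3
Op 8: append 1 -> log_len=4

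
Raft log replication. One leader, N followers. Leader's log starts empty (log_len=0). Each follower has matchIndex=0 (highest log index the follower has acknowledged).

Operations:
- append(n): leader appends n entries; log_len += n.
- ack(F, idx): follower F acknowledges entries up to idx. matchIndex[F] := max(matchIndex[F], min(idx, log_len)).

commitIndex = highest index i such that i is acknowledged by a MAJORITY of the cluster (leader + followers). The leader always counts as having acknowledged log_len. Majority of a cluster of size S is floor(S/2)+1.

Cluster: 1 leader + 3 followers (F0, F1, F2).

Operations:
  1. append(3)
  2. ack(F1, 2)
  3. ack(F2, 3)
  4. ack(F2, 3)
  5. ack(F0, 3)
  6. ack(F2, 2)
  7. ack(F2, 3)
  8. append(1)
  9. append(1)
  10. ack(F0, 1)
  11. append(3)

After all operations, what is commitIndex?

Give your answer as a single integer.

Answer: 3

Derivation:
Op 1: append 3 -> log_len=3
Op 2: F1 acks idx 2 -> match: F0=0 F1=2 F2=0; commitIndex=0
Op 3: F2 acks idx 3 -> match: F0=0 F1=2 F2=3; commitIndex=2
Op 4: F2 acks idx 3 -> match: F0=0 F1=2 F2=3; commitIndex=2
Op 5: F0 acks idx 3 -> match: F0=3 F1=2 F2=3; commitIndex=3
Op 6: F2 acks idx 2 -> match: F0=3 F1=2 F2=3; commitIndex=3
Op 7: F2 acks idx 3 -> match: F0=3 F1=2 F2=3; commitIndex=3
Op 8: append 1 -> log_len=4
Op 9: append 1 -> log_len=5
Op 10: F0 acks idx 1 -> match: F0=3 F1=2 F2=3; commitIndex=3
Op 11: append 3 -> log_len=8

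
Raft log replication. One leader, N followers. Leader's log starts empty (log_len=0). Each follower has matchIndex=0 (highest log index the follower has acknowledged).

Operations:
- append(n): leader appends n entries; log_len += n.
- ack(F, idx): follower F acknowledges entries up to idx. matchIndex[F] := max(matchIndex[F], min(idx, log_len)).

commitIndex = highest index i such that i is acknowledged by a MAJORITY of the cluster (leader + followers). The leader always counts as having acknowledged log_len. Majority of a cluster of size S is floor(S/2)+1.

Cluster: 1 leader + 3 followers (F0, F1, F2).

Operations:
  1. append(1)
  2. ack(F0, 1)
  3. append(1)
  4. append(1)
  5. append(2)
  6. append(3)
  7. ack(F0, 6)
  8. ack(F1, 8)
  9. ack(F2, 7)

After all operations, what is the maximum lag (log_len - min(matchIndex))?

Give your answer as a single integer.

Answer: 2

Derivation:
Op 1: append 1 -> log_len=1
Op 2: F0 acks idx 1 -> match: F0=1 F1=0 F2=0; commitIndex=0
Op 3: append 1 -> log_len=2
Op 4: append 1 -> log_len=3
Op 5: append 2 -> log_len=5
Op 6: append 3 -> log_len=8
Op 7: F0 acks idx 6 -> match: F0=6 F1=0 F2=0; commitIndex=0
Op 8: F1 acks idx 8 -> match: F0=6 F1=8 F2=0; commitIndex=6
Op 9: F2 acks idx 7 -> match: F0=6 F1=8 F2=7; commitIndex=7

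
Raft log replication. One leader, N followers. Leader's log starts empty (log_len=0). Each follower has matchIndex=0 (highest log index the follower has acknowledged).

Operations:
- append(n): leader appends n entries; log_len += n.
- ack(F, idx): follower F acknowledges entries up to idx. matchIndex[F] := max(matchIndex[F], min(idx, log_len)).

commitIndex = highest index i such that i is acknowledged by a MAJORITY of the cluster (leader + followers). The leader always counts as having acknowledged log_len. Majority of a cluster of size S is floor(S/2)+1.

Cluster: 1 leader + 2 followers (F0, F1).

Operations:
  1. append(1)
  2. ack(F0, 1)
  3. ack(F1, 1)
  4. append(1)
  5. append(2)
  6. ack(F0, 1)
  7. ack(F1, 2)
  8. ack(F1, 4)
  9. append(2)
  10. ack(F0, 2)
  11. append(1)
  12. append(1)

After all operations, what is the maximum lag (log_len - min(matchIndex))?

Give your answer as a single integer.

Answer: 6

Derivation:
Op 1: append 1 -> log_len=1
Op 2: F0 acks idx 1 -> match: F0=1 F1=0; commitIndex=1
Op 3: F1 acks idx 1 -> match: F0=1 F1=1; commitIndex=1
Op 4: append 1 -> log_len=2
Op 5: append 2 -> log_len=4
Op 6: F0 acks idx 1 -> match: F0=1 F1=1; commitIndex=1
Op 7: F1 acks idx 2 -> match: F0=1 F1=2; commitIndex=2
Op 8: F1 acks idx 4 -> match: F0=1 F1=4; commitIndex=4
Op 9: append 2 -> log_len=6
Op 10: F0 acks idx 2 -> match: F0=2 F1=4; commitIndex=4
Op 11: append 1 -> log_len=7
Op 12: append 1 -> log_len=8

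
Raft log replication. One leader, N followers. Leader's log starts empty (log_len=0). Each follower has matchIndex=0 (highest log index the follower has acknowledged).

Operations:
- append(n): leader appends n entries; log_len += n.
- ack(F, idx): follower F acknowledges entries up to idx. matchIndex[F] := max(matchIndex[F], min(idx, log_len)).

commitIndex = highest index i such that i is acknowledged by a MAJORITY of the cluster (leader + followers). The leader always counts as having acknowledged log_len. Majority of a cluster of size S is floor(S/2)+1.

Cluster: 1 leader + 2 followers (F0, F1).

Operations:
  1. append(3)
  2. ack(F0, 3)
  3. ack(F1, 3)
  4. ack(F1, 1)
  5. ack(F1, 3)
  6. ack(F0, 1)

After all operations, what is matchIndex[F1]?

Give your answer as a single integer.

Op 1: append 3 -> log_len=3
Op 2: F0 acks idx 3 -> match: F0=3 F1=0; commitIndex=3
Op 3: F1 acks idx 3 -> match: F0=3 F1=3; commitIndex=3
Op 4: F1 acks idx 1 -> match: F0=3 F1=3; commitIndex=3
Op 5: F1 acks idx 3 -> match: F0=3 F1=3; commitIndex=3
Op 6: F0 acks idx 1 -> match: F0=3 F1=3; commitIndex=3

Answer: 3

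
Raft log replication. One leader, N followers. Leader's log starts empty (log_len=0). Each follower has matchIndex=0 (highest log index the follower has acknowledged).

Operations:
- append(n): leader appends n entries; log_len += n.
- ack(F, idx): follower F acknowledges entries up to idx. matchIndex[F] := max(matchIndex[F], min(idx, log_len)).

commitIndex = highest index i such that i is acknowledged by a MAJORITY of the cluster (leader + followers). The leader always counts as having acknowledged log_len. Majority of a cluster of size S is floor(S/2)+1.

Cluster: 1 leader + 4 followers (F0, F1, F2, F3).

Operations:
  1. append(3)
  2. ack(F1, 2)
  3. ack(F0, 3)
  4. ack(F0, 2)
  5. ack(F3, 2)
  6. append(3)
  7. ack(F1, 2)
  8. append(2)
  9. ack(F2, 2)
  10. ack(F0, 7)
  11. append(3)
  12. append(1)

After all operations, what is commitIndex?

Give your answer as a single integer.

Answer: 2

Derivation:
Op 1: append 3 -> log_len=3
Op 2: F1 acks idx 2 -> match: F0=0 F1=2 F2=0 F3=0; commitIndex=0
Op 3: F0 acks idx 3 -> match: F0=3 F1=2 F2=0 F3=0; commitIndex=2
Op 4: F0 acks idx 2 -> match: F0=3 F1=2 F2=0 F3=0; commitIndex=2
Op 5: F3 acks idx 2 -> match: F0=3 F1=2 F2=0 F3=2; commitIndex=2
Op 6: append 3 -> log_len=6
Op 7: F1 acks idx 2 -> match: F0=3 F1=2 F2=0 F3=2; commitIndex=2
Op 8: append 2 -> log_len=8
Op 9: F2 acks idx 2 -> match: F0=3 F1=2 F2=2 F3=2; commitIndex=2
Op 10: F0 acks idx 7 -> match: F0=7 F1=2 F2=2 F3=2; commitIndex=2
Op 11: append 3 -> log_len=11
Op 12: append 1 -> log_len=12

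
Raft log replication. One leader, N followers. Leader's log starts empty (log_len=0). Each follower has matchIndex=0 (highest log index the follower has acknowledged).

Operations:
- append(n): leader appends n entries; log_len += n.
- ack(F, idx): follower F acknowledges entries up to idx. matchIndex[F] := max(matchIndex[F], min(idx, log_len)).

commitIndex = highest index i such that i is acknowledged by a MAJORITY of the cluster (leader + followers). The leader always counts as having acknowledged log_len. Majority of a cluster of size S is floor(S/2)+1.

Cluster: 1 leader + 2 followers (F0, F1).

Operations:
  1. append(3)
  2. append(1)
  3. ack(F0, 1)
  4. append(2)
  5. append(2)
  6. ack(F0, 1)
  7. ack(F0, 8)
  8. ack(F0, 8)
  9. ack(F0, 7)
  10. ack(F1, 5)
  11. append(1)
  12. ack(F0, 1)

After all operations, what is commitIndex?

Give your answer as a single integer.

Op 1: append 3 -> log_len=3
Op 2: append 1 -> log_len=4
Op 3: F0 acks idx 1 -> match: F0=1 F1=0; commitIndex=1
Op 4: append 2 -> log_len=6
Op 5: append 2 -> log_len=8
Op 6: F0 acks idx 1 -> match: F0=1 F1=0; commitIndex=1
Op 7: F0 acks idx 8 -> match: F0=8 F1=0; commitIndex=8
Op 8: F0 acks idx 8 -> match: F0=8 F1=0; commitIndex=8
Op 9: F0 acks idx 7 -> match: F0=8 F1=0; commitIndex=8
Op 10: F1 acks idx 5 -> match: F0=8 F1=5; commitIndex=8
Op 11: append 1 -> log_len=9
Op 12: F0 acks idx 1 -> match: F0=8 F1=5; commitIndex=8

Answer: 8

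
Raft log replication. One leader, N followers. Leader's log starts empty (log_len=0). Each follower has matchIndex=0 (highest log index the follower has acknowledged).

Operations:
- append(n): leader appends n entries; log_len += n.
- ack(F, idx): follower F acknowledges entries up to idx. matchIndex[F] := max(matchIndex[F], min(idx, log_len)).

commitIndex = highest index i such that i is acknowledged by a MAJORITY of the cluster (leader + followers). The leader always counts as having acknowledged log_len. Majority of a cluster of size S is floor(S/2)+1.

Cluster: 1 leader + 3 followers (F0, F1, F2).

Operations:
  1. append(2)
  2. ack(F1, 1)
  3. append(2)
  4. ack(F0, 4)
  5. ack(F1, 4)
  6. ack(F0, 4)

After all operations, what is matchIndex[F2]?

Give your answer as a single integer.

Answer: 0

Derivation:
Op 1: append 2 -> log_len=2
Op 2: F1 acks idx 1 -> match: F0=0 F1=1 F2=0; commitIndex=0
Op 3: append 2 -> log_len=4
Op 4: F0 acks idx 4 -> match: F0=4 F1=1 F2=0; commitIndex=1
Op 5: F1 acks idx 4 -> match: F0=4 F1=4 F2=0; commitIndex=4
Op 6: F0 acks idx 4 -> match: F0=4 F1=4 F2=0; commitIndex=4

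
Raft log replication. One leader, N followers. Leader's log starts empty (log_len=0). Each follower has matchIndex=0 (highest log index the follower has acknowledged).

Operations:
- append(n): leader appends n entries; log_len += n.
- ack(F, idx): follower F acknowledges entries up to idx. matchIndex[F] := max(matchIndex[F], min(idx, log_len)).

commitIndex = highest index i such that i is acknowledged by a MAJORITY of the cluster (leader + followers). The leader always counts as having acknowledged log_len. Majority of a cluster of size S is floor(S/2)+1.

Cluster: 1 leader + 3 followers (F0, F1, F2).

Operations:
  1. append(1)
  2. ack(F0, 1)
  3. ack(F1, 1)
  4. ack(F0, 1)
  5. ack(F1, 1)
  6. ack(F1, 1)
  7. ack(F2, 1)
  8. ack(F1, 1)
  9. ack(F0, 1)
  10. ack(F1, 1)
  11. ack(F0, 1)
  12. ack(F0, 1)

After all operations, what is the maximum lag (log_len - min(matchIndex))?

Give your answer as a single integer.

Answer: 0

Derivation:
Op 1: append 1 -> log_len=1
Op 2: F0 acks idx 1 -> match: F0=1 F1=0 F2=0; commitIndex=0
Op 3: F1 acks idx 1 -> match: F0=1 F1=1 F2=0; commitIndex=1
Op 4: F0 acks idx 1 -> match: F0=1 F1=1 F2=0; commitIndex=1
Op 5: F1 acks idx 1 -> match: F0=1 F1=1 F2=0; commitIndex=1
Op 6: F1 acks idx 1 -> match: F0=1 F1=1 F2=0; commitIndex=1
Op 7: F2 acks idx 1 -> match: F0=1 F1=1 F2=1; commitIndex=1
Op 8: F1 acks idx 1 -> match: F0=1 F1=1 F2=1; commitIndex=1
Op 9: F0 acks idx 1 -> match: F0=1 F1=1 F2=1; commitIndex=1
Op 10: F1 acks idx 1 -> match: F0=1 F1=1 F2=1; commitIndex=1
Op 11: F0 acks idx 1 -> match: F0=1 F1=1 F2=1; commitIndex=1
Op 12: F0 acks idx 1 -> match: F0=1 F1=1 F2=1; commitIndex=1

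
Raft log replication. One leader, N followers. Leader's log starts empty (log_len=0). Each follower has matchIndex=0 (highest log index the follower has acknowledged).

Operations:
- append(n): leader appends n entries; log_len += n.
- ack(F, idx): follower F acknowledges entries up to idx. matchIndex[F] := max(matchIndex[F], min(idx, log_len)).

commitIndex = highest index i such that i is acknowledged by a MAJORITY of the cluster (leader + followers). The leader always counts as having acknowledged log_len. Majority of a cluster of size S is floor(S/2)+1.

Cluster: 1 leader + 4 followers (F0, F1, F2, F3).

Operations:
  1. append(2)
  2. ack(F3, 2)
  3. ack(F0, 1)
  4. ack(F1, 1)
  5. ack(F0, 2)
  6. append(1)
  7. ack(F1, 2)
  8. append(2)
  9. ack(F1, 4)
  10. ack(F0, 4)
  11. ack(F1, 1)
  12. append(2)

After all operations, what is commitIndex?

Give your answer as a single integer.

Op 1: append 2 -> log_len=2
Op 2: F3 acks idx 2 -> match: F0=0 F1=0 F2=0 F3=2; commitIndex=0
Op 3: F0 acks idx 1 -> match: F0=1 F1=0 F2=0 F3=2; commitIndex=1
Op 4: F1 acks idx 1 -> match: F0=1 F1=1 F2=0 F3=2; commitIndex=1
Op 5: F0 acks idx 2 -> match: F0=2 F1=1 F2=0 F3=2; commitIndex=2
Op 6: append 1 -> log_len=3
Op 7: F1 acks idx 2 -> match: F0=2 F1=2 F2=0 F3=2; commitIndex=2
Op 8: append 2 -> log_len=5
Op 9: F1 acks idx 4 -> match: F0=2 F1=4 F2=0 F3=2; commitIndex=2
Op 10: F0 acks idx 4 -> match: F0=4 F1=4 F2=0 F3=2; commitIndex=4
Op 11: F1 acks idx 1 -> match: F0=4 F1=4 F2=0 F3=2; commitIndex=4
Op 12: append 2 -> log_len=7

Answer: 4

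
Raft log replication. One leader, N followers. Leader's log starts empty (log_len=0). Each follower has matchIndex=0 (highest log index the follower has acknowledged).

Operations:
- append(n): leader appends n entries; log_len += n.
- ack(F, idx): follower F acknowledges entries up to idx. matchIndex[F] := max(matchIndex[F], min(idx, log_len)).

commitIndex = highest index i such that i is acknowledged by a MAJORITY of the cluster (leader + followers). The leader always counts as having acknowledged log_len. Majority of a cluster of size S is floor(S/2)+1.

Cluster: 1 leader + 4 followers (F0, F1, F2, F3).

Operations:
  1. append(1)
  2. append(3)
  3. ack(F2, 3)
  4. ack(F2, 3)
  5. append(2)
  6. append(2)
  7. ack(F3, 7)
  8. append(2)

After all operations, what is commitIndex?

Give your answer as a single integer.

Answer: 3

Derivation:
Op 1: append 1 -> log_len=1
Op 2: append 3 -> log_len=4
Op 3: F2 acks idx 3 -> match: F0=0 F1=0 F2=3 F3=0; commitIndex=0
Op 4: F2 acks idx 3 -> match: F0=0 F1=0 F2=3 F3=0; commitIndex=0
Op 5: append 2 -> log_len=6
Op 6: append 2 -> log_len=8
Op 7: F3 acks idx 7 -> match: F0=0 F1=0 F2=3 F3=7; commitIndex=3
Op 8: append 2 -> log_len=10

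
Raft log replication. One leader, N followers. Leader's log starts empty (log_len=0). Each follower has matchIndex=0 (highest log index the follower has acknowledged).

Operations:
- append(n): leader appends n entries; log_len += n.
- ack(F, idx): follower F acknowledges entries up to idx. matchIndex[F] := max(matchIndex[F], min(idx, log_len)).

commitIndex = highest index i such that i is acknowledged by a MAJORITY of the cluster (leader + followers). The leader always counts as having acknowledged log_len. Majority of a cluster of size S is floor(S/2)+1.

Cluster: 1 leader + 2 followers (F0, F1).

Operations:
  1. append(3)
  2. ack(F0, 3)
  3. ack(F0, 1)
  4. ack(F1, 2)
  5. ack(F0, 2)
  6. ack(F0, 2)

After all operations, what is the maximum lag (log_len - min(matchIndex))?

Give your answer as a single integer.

Answer: 1

Derivation:
Op 1: append 3 -> log_len=3
Op 2: F0 acks idx 3 -> match: F0=3 F1=0; commitIndex=3
Op 3: F0 acks idx 1 -> match: F0=3 F1=0; commitIndex=3
Op 4: F1 acks idx 2 -> match: F0=3 F1=2; commitIndex=3
Op 5: F0 acks idx 2 -> match: F0=3 F1=2; commitIndex=3
Op 6: F0 acks idx 2 -> match: F0=3 F1=2; commitIndex=3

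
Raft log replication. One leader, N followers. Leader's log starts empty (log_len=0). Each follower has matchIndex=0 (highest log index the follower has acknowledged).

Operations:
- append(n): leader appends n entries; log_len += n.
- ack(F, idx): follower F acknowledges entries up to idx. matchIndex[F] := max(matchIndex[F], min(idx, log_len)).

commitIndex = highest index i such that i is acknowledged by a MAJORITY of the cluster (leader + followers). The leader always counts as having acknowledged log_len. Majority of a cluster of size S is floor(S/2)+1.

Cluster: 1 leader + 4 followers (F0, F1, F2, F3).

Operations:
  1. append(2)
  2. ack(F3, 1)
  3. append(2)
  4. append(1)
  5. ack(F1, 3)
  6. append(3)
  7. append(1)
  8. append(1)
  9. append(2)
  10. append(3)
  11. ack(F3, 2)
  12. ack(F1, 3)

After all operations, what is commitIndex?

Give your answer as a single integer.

Op 1: append 2 -> log_len=2
Op 2: F3 acks idx 1 -> match: F0=0 F1=0 F2=0 F3=1; commitIndex=0
Op 3: append 2 -> log_len=4
Op 4: append 1 -> log_len=5
Op 5: F1 acks idx 3 -> match: F0=0 F1=3 F2=0 F3=1; commitIndex=1
Op 6: append 3 -> log_len=8
Op 7: append 1 -> log_len=9
Op 8: append 1 -> log_len=10
Op 9: append 2 -> log_len=12
Op 10: append 3 -> log_len=15
Op 11: F3 acks idx 2 -> match: F0=0 F1=3 F2=0 F3=2; commitIndex=2
Op 12: F1 acks idx 3 -> match: F0=0 F1=3 F2=0 F3=2; commitIndex=2

Answer: 2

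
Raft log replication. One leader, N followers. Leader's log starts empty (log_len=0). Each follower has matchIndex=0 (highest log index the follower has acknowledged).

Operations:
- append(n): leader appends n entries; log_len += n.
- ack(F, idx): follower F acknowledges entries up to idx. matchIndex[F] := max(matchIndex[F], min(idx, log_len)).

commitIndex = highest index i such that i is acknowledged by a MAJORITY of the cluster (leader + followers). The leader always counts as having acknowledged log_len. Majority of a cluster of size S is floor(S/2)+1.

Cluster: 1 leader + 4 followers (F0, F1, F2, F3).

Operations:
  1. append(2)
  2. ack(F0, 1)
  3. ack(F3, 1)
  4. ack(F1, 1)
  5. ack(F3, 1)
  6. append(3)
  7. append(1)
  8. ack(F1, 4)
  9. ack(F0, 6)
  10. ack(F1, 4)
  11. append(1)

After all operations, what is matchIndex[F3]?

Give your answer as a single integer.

Op 1: append 2 -> log_len=2
Op 2: F0 acks idx 1 -> match: F0=1 F1=0 F2=0 F3=0; commitIndex=0
Op 3: F3 acks idx 1 -> match: F0=1 F1=0 F2=0 F3=1; commitIndex=1
Op 4: F1 acks idx 1 -> match: F0=1 F1=1 F2=0 F3=1; commitIndex=1
Op 5: F3 acks idx 1 -> match: F0=1 F1=1 F2=0 F3=1; commitIndex=1
Op 6: append 3 -> log_len=5
Op 7: append 1 -> log_len=6
Op 8: F1 acks idx 4 -> match: F0=1 F1=4 F2=0 F3=1; commitIndex=1
Op 9: F0 acks idx 6 -> match: F0=6 F1=4 F2=0 F3=1; commitIndex=4
Op 10: F1 acks idx 4 -> match: F0=6 F1=4 F2=0 F3=1; commitIndex=4
Op 11: append 1 -> log_len=7

Answer: 1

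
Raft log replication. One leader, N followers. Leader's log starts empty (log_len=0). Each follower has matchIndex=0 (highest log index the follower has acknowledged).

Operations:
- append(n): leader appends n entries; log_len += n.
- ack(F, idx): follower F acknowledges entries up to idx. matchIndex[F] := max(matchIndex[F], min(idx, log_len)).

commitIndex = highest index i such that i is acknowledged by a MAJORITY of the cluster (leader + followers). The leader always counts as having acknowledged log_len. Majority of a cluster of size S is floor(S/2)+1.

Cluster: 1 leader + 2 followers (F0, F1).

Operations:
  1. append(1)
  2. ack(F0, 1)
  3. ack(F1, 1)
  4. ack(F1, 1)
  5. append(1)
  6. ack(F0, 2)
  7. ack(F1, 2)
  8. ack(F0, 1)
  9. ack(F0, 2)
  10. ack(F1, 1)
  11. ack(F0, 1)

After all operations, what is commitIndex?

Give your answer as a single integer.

Op 1: append 1 -> log_len=1
Op 2: F0 acks idx 1 -> match: F0=1 F1=0; commitIndex=1
Op 3: F1 acks idx 1 -> match: F0=1 F1=1; commitIndex=1
Op 4: F1 acks idx 1 -> match: F0=1 F1=1; commitIndex=1
Op 5: append 1 -> log_len=2
Op 6: F0 acks idx 2 -> match: F0=2 F1=1; commitIndex=2
Op 7: F1 acks idx 2 -> match: F0=2 F1=2; commitIndex=2
Op 8: F0 acks idx 1 -> match: F0=2 F1=2; commitIndex=2
Op 9: F0 acks idx 2 -> match: F0=2 F1=2; commitIndex=2
Op 10: F1 acks idx 1 -> match: F0=2 F1=2; commitIndex=2
Op 11: F0 acks idx 1 -> match: F0=2 F1=2; commitIndex=2

Answer: 2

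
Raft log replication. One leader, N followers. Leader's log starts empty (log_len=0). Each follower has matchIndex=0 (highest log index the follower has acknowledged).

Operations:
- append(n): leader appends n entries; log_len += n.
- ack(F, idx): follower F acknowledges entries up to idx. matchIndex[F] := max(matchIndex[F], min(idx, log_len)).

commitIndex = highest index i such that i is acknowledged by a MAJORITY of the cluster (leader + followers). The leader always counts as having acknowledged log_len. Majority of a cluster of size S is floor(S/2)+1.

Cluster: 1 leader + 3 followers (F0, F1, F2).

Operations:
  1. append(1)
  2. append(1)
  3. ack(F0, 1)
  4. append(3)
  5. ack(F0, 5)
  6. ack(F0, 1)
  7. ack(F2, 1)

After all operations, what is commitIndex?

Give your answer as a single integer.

Answer: 1

Derivation:
Op 1: append 1 -> log_len=1
Op 2: append 1 -> log_len=2
Op 3: F0 acks idx 1 -> match: F0=1 F1=0 F2=0; commitIndex=0
Op 4: append 3 -> log_len=5
Op 5: F0 acks idx 5 -> match: F0=5 F1=0 F2=0; commitIndex=0
Op 6: F0 acks idx 1 -> match: F0=5 F1=0 F2=0; commitIndex=0
Op 7: F2 acks idx 1 -> match: F0=5 F1=0 F2=1; commitIndex=1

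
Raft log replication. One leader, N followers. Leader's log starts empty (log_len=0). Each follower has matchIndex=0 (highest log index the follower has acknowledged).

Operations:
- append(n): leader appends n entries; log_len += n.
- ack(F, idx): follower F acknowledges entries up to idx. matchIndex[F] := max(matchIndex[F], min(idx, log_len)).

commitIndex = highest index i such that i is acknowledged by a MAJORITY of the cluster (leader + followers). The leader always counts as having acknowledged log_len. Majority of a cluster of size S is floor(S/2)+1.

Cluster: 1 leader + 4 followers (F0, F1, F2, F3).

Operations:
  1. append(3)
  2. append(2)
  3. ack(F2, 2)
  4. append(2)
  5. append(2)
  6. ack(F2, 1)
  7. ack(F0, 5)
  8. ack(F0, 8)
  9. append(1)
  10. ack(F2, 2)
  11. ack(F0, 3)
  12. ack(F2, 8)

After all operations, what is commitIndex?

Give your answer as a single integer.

Op 1: append 3 -> log_len=3
Op 2: append 2 -> log_len=5
Op 3: F2 acks idx 2 -> match: F0=0 F1=0 F2=2 F3=0; commitIndex=0
Op 4: append 2 -> log_len=7
Op 5: append 2 -> log_len=9
Op 6: F2 acks idx 1 -> match: F0=0 F1=0 F2=2 F3=0; commitIndex=0
Op 7: F0 acks idx 5 -> match: F0=5 F1=0 F2=2 F3=0; commitIndex=2
Op 8: F0 acks idx 8 -> match: F0=8 F1=0 F2=2 F3=0; commitIndex=2
Op 9: append 1 -> log_len=10
Op 10: F2 acks idx 2 -> match: F0=8 F1=0 F2=2 F3=0; commitIndex=2
Op 11: F0 acks idx 3 -> match: F0=8 F1=0 F2=2 F3=0; commitIndex=2
Op 12: F2 acks idx 8 -> match: F0=8 F1=0 F2=8 F3=0; commitIndex=8

Answer: 8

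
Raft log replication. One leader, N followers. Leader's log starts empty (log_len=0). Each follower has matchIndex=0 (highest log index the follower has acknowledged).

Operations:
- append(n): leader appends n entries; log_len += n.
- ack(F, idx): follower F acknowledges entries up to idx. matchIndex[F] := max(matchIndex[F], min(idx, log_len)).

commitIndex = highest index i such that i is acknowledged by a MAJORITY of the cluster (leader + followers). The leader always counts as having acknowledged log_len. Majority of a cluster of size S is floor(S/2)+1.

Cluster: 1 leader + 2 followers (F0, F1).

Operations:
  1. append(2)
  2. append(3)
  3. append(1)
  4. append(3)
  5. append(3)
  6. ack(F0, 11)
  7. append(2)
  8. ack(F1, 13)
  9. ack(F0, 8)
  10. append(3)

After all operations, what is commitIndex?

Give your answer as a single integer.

Op 1: append 2 -> log_len=2
Op 2: append 3 -> log_len=5
Op 3: append 1 -> log_len=6
Op 4: append 3 -> log_len=9
Op 5: append 3 -> log_len=12
Op 6: F0 acks idx 11 -> match: F0=11 F1=0; commitIndex=11
Op 7: append 2 -> log_len=14
Op 8: F1 acks idx 13 -> match: F0=11 F1=13; commitIndex=13
Op 9: F0 acks idx 8 -> match: F0=11 F1=13; commitIndex=13
Op 10: append 3 -> log_len=17

Answer: 13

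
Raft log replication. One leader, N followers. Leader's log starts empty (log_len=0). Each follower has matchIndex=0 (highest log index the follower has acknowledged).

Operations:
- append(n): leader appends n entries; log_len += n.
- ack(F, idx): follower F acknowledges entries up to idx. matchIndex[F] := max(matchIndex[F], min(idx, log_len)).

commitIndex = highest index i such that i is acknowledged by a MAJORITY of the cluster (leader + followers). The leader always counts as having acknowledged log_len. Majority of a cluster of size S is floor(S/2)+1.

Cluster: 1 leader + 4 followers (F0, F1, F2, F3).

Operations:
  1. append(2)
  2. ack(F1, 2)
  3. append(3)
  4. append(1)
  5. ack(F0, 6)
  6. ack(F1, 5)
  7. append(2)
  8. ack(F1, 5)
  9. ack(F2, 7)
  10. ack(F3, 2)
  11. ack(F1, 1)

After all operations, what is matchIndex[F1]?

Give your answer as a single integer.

Op 1: append 2 -> log_len=2
Op 2: F1 acks idx 2 -> match: F0=0 F1=2 F2=0 F3=0; commitIndex=0
Op 3: append 3 -> log_len=5
Op 4: append 1 -> log_len=6
Op 5: F0 acks idx 6 -> match: F0=6 F1=2 F2=0 F3=0; commitIndex=2
Op 6: F1 acks idx 5 -> match: F0=6 F1=5 F2=0 F3=0; commitIndex=5
Op 7: append 2 -> log_len=8
Op 8: F1 acks idx 5 -> match: F0=6 F1=5 F2=0 F3=0; commitIndex=5
Op 9: F2 acks idx 7 -> match: F0=6 F1=5 F2=7 F3=0; commitIndex=6
Op 10: F3 acks idx 2 -> match: F0=6 F1=5 F2=7 F3=2; commitIndex=6
Op 11: F1 acks idx 1 -> match: F0=6 F1=5 F2=7 F3=2; commitIndex=6

Answer: 5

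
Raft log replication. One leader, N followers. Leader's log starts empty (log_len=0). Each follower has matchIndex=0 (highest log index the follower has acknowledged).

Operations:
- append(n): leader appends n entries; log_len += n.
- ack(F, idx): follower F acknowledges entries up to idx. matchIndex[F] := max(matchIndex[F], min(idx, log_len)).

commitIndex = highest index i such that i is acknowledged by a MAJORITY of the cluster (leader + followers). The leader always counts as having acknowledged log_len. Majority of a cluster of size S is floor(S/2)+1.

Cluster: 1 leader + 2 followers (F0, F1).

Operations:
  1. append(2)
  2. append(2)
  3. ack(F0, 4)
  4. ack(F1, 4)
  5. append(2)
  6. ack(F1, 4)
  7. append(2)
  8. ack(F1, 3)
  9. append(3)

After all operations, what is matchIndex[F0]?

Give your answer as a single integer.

Op 1: append 2 -> log_len=2
Op 2: append 2 -> log_len=4
Op 3: F0 acks idx 4 -> match: F0=4 F1=0; commitIndex=4
Op 4: F1 acks idx 4 -> match: F0=4 F1=4; commitIndex=4
Op 5: append 2 -> log_len=6
Op 6: F1 acks idx 4 -> match: F0=4 F1=4; commitIndex=4
Op 7: append 2 -> log_len=8
Op 8: F1 acks idx 3 -> match: F0=4 F1=4; commitIndex=4
Op 9: append 3 -> log_len=11

Answer: 4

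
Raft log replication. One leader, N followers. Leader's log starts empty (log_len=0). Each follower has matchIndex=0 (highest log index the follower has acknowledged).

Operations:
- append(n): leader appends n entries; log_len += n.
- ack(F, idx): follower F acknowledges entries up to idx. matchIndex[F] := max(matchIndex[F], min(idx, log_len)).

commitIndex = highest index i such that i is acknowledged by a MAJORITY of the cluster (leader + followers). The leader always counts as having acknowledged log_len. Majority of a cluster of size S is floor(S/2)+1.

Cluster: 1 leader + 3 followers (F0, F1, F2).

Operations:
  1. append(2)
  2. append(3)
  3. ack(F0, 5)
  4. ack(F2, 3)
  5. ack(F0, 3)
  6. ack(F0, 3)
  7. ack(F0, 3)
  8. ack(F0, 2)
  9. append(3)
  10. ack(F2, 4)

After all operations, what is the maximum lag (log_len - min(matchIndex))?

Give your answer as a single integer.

Answer: 8

Derivation:
Op 1: append 2 -> log_len=2
Op 2: append 3 -> log_len=5
Op 3: F0 acks idx 5 -> match: F0=5 F1=0 F2=0; commitIndex=0
Op 4: F2 acks idx 3 -> match: F0=5 F1=0 F2=3; commitIndex=3
Op 5: F0 acks idx 3 -> match: F0=5 F1=0 F2=3; commitIndex=3
Op 6: F0 acks idx 3 -> match: F0=5 F1=0 F2=3; commitIndex=3
Op 7: F0 acks idx 3 -> match: F0=5 F1=0 F2=3; commitIndex=3
Op 8: F0 acks idx 2 -> match: F0=5 F1=0 F2=3; commitIndex=3
Op 9: append 3 -> log_len=8
Op 10: F2 acks idx 4 -> match: F0=5 F1=0 F2=4; commitIndex=4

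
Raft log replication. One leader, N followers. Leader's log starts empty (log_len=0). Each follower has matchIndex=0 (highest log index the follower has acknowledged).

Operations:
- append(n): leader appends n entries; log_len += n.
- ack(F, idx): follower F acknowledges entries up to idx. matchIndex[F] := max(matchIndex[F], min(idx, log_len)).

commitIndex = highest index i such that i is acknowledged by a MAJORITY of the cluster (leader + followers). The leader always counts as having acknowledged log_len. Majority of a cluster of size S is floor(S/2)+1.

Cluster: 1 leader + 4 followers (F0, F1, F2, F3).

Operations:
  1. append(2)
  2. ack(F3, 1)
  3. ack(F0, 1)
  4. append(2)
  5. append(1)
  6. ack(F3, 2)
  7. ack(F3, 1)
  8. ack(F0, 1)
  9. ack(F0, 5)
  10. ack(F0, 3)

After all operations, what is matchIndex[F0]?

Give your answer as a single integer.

Op 1: append 2 -> log_len=2
Op 2: F3 acks idx 1 -> match: F0=0 F1=0 F2=0 F3=1; commitIndex=0
Op 3: F0 acks idx 1 -> match: F0=1 F1=0 F2=0 F3=1; commitIndex=1
Op 4: append 2 -> log_len=4
Op 5: append 1 -> log_len=5
Op 6: F3 acks idx 2 -> match: F0=1 F1=0 F2=0 F3=2; commitIndex=1
Op 7: F3 acks idx 1 -> match: F0=1 F1=0 F2=0 F3=2; commitIndex=1
Op 8: F0 acks idx 1 -> match: F0=1 F1=0 F2=0 F3=2; commitIndex=1
Op 9: F0 acks idx 5 -> match: F0=5 F1=0 F2=0 F3=2; commitIndex=2
Op 10: F0 acks idx 3 -> match: F0=5 F1=0 F2=0 F3=2; commitIndex=2

Answer: 5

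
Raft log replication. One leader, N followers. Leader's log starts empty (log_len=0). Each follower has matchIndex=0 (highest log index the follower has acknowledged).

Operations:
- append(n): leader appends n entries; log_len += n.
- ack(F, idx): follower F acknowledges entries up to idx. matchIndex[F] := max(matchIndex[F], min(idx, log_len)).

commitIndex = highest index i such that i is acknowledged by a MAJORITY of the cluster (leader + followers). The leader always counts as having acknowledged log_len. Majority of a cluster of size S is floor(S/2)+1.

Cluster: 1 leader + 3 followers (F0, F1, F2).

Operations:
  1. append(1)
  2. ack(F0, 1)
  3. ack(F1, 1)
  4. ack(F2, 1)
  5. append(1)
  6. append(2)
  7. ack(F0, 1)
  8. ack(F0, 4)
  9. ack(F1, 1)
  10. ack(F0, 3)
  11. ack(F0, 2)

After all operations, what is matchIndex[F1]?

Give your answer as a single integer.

Op 1: append 1 -> log_len=1
Op 2: F0 acks idx 1 -> match: F0=1 F1=0 F2=0; commitIndex=0
Op 3: F1 acks idx 1 -> match: F0=1 F1=1 F2=0; commitIndex=1
Op 4: F2 acks idx 1 -> match: F0=1 F1=1 F2=1; commitIndex=1
Op 5: append 1 -> log_len=2
Op 6: append 2 -> log_len=4
Op 7: F0 acks idx 1 -> match: F0=1 F1=1 F2=1; commitIndex=1
Op 8: F0 acks idx 4 -> match: F0=4 F1=1 F2=1; commitIndex=1
Op 9: F1 acks idx 1 -> match: F0=4 F1=1 F2=1; commitIndex=1
Op 10: F0 acks idx 3 -> match: F0=4 F1=1 F2=1; commitIndex=1
Op 11: F0 acks idx 2 -> match: F0=4 F1=1 F2=1; commitIndex=1

Answer: 1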